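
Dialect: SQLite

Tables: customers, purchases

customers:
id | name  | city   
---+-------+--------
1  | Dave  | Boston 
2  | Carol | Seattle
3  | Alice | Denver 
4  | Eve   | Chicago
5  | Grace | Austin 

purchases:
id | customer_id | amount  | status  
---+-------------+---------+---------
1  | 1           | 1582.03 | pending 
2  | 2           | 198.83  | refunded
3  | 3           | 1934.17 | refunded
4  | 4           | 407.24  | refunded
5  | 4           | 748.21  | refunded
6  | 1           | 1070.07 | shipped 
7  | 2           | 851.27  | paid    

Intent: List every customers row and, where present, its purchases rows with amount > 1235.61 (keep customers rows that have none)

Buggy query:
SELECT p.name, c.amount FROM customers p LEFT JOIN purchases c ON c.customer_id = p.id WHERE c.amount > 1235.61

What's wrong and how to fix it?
Bug: Filtering c.amount in WHERE discards the NULL rows produced by LEFT JOIN, turning it into an inner join

Fix: Move the right-table condition into the ON clause so unmatched parents are kept

Corrected query:
SELECT p.name, c.amount FROM customers p LEFT JOIN purchases c ON c.customer_id = p.id AND c.amount > 1235.61

Result:
name  | amount 
------+--------
Dave  | 1582.03
Carol | NULL   
Alice | 1934.17
Eve   | NULL   
Grace | NULL   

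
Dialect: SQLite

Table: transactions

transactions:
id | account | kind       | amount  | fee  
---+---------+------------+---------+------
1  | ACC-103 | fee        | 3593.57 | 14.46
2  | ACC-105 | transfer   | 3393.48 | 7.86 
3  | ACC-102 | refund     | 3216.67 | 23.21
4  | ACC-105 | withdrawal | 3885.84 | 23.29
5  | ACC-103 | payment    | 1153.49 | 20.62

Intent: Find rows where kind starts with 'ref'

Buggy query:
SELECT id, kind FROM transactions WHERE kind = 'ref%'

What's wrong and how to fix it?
Bug: Wildcards only work with LIKE; '=' treats '%' as a literal character

Fix: Replace '=' with LIKE so 'ref%' is treated as a pattern

Corrected query:
SELECT id, kind FROM transactions WHERE kind LIKE 'ref%'

Result:
id | kind  
---+-------
3  | refund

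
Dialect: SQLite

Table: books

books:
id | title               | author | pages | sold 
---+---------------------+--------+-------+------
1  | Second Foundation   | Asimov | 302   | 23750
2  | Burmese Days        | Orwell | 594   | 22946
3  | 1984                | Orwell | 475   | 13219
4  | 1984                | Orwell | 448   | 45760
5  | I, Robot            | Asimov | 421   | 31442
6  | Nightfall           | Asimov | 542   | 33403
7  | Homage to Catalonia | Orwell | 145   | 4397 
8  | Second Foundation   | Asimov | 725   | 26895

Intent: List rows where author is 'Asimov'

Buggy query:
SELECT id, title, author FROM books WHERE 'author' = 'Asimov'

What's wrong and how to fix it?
Bug: Single quotes denote string literals in SQL; the column name is being compared as a constant string

Fix: Remove the quotes around the column name (or use double quotes for an identifier)

Corrected query:
SELECT id, title, author FROM books WHERE author = 'Asimov'

Result:
id | title             | author
---+-------------------+-------
1  | Second Foundation | Asimov
5  | I, Robot          | Asimov
6  | Nightfall         | Asimov
8  | Second Foundation | Asimov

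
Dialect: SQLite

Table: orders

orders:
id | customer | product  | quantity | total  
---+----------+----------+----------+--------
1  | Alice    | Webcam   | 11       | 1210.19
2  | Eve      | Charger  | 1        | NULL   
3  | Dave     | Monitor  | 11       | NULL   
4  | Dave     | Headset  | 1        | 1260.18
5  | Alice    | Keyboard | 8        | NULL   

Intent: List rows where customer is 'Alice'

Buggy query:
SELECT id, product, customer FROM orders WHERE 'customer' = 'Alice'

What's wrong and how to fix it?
Bug: Single quotes denote string literals in SQL; the column name is being compared as a constant string

Fix: Reference the column as customer without single quotes

Corrected query:
SELECT id, product, customer FROM orders WHERE customer = 'Alice'

Result:
id | product  | customer
---+----------+---------
1  | Webcam   | Alice   
5  | Keyboard | Alice   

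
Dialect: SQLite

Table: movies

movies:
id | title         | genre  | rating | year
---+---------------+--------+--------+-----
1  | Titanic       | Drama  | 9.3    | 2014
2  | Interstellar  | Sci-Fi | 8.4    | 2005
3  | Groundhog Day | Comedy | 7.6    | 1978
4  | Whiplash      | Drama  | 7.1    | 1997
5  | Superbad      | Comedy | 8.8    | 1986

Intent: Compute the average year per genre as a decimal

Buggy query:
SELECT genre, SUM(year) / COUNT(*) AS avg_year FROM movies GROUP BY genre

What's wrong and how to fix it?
Bug: SUM(year) and COUNT(*) are both integers; the division truncates the fractional part

Fix: Multiply by 1.0 (or CAST to REAL) to force floating-point division

Corrected query:
SELECT genre, SUM(year) * 1.0 / COUNT(*) AS avg_year FROM movies GROUP BY genre

Result:
genre  | avg_year
-------+---------
Comedy | 1982    
Drama  | 2005.5  
Sci-Fi | 2005    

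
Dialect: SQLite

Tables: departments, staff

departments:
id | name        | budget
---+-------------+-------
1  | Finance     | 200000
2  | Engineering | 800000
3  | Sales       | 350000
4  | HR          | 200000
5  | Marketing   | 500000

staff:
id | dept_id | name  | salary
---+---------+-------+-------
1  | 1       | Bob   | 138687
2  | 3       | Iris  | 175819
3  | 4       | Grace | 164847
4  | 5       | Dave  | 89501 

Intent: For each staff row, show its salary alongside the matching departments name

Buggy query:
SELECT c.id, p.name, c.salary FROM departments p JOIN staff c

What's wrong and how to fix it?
Bug: Missing join condition: each staff row is matched to all departments rows instead of just its own

Fix: Specify the join condition linking the foreign key to the parent id

Corrected query:
SELECT c.id, p.name, c.salary FROM departments p JOIN staff c ON c.dept_id = p.id

Result:
id | name      | salary
---+-----------+-------
1  | Finance   | 138687
2  | Sales     | 175819
3  | HR        | 164847
4  | Marketing | 89501 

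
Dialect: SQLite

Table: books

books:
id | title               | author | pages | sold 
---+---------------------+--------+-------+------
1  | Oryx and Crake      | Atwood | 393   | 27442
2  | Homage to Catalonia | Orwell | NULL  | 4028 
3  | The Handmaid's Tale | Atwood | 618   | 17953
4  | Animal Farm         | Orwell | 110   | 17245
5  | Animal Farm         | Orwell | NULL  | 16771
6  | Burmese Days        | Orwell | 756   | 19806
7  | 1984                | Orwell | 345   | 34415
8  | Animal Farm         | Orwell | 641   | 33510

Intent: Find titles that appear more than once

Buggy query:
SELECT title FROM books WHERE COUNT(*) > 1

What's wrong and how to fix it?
Bug: WHERE can't reference COUNT(*); aggregates are computed after WHERE

Fix: GROUP BY title, then filter groups with HAVING COUNT(*) > 1

Corrected query:
SELECT title FROM books GROUP BY title HAVING COUNT(*) > 1

Result:
title      
-----------
Animal Farm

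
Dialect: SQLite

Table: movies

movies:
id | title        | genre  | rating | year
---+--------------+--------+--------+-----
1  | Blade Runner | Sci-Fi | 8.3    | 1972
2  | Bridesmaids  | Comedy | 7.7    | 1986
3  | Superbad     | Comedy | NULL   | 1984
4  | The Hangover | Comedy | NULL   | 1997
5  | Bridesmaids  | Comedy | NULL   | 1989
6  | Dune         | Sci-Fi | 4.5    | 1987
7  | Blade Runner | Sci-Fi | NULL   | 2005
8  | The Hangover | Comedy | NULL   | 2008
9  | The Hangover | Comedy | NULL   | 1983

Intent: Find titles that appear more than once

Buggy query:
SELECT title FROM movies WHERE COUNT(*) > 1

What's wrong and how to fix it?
Bug: COUNT(*) is an aggregate and cannot be used in WHERE

Fix: GROUP BY title, then filter groups with HAVING COUNT(*) > 1

Corrected query:
SELECT title FROM movies GROUP BY title HAVING COUNT(*) > 1

Result:
title       
------------
Blade Runner
Bridesmaids 
The Hangover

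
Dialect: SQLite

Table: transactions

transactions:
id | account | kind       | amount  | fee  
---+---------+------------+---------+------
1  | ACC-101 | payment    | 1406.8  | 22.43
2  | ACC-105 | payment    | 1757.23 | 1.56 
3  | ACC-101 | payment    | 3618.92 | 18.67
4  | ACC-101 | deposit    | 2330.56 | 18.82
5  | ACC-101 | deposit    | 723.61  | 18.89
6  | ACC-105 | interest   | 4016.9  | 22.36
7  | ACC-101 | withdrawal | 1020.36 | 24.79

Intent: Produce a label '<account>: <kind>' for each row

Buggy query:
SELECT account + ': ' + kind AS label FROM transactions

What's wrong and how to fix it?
Bug: '+' is numeric addition; on text columns SQLite converts them to 0 instead of concatenating

Fix: Use the || operator for string concatenation

Corrected query:
SELECT account || ': ' || kind AS label FROM transactions

Result:
label              
-------------------
ACC-101: payment   
ACC-105: payment   
ACC-101: payment   
ACC-101: deposit   
ACC-101: deposit   
ACC-105: interest  
ACC-101: withdrawal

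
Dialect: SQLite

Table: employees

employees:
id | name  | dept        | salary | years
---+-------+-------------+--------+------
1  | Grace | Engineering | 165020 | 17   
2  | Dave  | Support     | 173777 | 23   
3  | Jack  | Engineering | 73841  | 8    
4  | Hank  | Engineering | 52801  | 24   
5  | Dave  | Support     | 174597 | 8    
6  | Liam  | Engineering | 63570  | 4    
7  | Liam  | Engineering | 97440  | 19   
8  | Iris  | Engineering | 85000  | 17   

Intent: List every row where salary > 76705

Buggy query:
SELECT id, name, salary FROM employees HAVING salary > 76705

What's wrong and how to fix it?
Bug: This is a non-aggregate query (no GROUP BY, no aggregates), so in SQLite the HAVING clause is invalid here; a row-level condition belongs in WHERE

Fix: Use WHERE for row-level filtering

Corrected query:
SELECT id, name, salary FROM employees WHERE salary > 76705

Result:
id | name  | salary
---+-------+-------
1  | Grace | 165020
2  | Dave  | 173777
5  | Dave  | 174597
7  | Liam  | 97440 
8  | Iris  | 85000 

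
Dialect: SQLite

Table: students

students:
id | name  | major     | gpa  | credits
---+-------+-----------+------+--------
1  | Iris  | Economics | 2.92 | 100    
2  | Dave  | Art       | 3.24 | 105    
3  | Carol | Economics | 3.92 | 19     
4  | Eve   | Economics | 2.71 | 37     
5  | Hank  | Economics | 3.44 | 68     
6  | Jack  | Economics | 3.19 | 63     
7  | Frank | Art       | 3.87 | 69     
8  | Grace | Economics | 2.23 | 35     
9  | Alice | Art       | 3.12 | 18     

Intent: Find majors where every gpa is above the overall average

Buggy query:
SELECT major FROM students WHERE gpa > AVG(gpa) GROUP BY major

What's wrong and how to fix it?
Bug: AVG() is an aggregate; it can't sit directly in WHERE

Fix: Use a subquery for AVG and a HAVING MIN(...) filter so the condition holds for every row in the group

Corrected query:
SELECT major FROM students GROUP BY major HAVING MIN(gpa) > (SELECT AVG(gpa) FROM students)

Result:
(no rows)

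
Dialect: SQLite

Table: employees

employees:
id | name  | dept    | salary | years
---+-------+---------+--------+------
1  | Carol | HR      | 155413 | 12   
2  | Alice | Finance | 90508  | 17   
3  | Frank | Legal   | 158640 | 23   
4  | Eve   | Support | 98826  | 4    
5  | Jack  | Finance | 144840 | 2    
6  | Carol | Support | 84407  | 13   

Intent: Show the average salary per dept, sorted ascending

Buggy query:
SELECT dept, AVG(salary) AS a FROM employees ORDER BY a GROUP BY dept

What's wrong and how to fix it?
Bug: GROUP BY must precede ORDER BY

Fix: Move ORDER BY to the end, after GROUP BY

Corrected query:
SELECT dept, AVG(salary) AS a FROM employees GROUP BY dept ORDER BY a

Result:
dept    | a      
--------+--------
Support | 91616.5
Finance | 117674 
HR      | 155413 
Legal   | 158640 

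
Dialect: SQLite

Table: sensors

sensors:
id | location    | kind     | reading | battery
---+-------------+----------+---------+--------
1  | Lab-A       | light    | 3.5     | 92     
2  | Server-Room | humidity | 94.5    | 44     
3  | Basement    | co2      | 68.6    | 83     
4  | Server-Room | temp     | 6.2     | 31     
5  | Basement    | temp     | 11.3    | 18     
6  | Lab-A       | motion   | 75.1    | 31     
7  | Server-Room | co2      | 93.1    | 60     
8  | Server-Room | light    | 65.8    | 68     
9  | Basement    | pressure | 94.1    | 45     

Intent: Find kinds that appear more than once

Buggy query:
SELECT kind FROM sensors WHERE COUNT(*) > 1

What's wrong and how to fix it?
Bug: WHERE can't reference COUNT(*); aggregates are computed after WHERE

Fix: Group first, then use HAVING for the count condition

Corrected query:
SELECT kind FROM sensors GROUP BY kind HAVING COUNT(*) > 1

Result:
kind 
-----
co2  
light
temp 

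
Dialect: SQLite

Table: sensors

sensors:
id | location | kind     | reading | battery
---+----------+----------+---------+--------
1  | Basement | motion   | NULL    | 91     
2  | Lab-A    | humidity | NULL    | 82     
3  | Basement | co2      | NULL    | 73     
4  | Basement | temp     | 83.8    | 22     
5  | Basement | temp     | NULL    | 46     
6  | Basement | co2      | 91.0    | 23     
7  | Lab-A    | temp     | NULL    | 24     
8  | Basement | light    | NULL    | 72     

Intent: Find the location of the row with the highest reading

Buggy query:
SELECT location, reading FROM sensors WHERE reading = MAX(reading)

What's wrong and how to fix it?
Bug: WHERE is evaluated per row; an aggregate over the whole table isn't defined there

Fix: Use a subquery: WHERE reading = (SELECT MAX(reading) FROM sensors)

Corrected query:
SELECT location, reading FROM sensors WHERE reading = (SELECT MAX(reading) FROM sensors)

Result:
location | reading
---------+--------
Basement | 91     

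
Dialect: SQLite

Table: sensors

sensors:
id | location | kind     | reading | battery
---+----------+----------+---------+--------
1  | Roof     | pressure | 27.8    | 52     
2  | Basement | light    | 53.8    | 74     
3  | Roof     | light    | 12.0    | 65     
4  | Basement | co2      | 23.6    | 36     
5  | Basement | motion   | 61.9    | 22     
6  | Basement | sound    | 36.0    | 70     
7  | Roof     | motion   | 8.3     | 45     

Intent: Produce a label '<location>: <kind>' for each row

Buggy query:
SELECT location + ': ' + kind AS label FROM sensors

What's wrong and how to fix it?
Bug: SQLite uses || for string concatenation; + coerces text to numbers (yielding 0)

Fix: Replace + with || to concatenate text

Corrected query:
SELECT location || ': ' || kind AS label FROM sensors

Result:
label           
----------------
Roof: pressure  
Basement: light 
Roof: light     
Basement: co2   
Basement: motion
Basement: sound 
Roof: motion    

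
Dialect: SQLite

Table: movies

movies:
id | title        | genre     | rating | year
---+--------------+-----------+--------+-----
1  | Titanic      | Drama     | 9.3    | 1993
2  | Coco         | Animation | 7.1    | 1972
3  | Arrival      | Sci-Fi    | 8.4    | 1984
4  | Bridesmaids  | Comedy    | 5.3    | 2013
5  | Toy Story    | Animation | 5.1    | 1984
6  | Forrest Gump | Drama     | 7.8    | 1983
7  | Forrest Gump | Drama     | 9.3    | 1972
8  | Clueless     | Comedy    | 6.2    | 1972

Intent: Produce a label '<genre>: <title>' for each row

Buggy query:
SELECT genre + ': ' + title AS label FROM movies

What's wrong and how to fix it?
Bug: '+' is numeric addition; on text columns SQLite converts them to 0 instead of concatenating

Fix: Use the || operator for string concatenation

Corrected query:
SELECT genre || ': ' || title AS label FROM movies

Result:
label               
--------------------
Drama: Titanic      
Animation: Coco     
Sci-Fi: Arrival     
Comedy: Bridesmaids 
Animation: Toy Story
Drama: Forrest Gump 
Drama: Forrest Gump 
Comedy: Clueless    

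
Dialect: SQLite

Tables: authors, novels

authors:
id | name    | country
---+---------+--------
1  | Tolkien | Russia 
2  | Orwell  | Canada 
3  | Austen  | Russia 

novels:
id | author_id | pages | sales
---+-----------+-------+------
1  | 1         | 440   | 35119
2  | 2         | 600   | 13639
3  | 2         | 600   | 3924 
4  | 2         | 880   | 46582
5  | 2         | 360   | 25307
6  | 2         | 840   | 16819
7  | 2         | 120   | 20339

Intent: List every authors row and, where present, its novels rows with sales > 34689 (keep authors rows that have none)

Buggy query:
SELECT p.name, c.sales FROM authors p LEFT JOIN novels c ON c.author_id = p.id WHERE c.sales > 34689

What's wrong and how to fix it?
Bug: Filtering c.sales in WHERE discards the NULL rows produced by LEFT JOIN, turning it into an inner join

Fix: Put 'c.sales > 34689' in the JOIN's ON clause instead of WHERE

Corrected query:
SELECT p.name, c.sales FROM authors p LEFT JOIN novels c ON c.author_id = p.id AND c.sales > 34689

Result:
name    | sales
--------+------
Tolkien | 35119
Orwell  | 46582
Austen  | NULL 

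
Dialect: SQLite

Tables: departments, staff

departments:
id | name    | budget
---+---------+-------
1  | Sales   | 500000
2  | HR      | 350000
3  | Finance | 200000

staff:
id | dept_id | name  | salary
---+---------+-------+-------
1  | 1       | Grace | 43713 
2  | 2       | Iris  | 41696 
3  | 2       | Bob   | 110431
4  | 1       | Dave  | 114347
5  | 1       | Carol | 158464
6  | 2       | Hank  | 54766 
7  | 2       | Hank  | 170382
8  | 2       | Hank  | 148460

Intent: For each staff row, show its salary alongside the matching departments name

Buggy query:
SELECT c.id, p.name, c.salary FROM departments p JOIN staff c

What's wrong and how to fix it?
Bug: Missing join condition: each staff row is matched to all departments rows instead of just its own

Fix: Add ON c.dept_id = p.id to the JOIN

Corrected query:
SELECT c.id, p.name, c.salary FROM departments p JOIN staff c ON c.dept_id = p.id

Result:
id | name  | salary
---+-------+-------
1  | Sales | 43713 
2  | HR    | 41696 
3  | HR    | 110431
4  | Sales | 114347
5  | Sales | 158464
6  | HR    | 54766 
7  | HR    | 170382
8  | HR    | 148460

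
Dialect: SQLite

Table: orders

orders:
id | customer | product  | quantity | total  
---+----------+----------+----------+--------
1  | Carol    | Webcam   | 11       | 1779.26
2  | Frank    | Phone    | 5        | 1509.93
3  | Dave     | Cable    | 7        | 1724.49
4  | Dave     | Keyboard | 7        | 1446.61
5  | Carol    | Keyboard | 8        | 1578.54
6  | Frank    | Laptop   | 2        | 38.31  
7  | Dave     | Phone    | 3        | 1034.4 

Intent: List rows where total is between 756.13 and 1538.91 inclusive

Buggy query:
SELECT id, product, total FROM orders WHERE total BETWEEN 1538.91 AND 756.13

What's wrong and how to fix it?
Bug: BETWEEN expects the lower bound first; with 1538.91 AND 756.13 the range is empty

Fix: Write BETWEEN 756.13 AND 1538.91

Corrected query:
SELECT id, product, total FROM orders WHERE total BETWEEN 756.13 AND 1538.91

Result:
id | product  | total  
---+----------+--------
2  | Phone    | 1509.93
4  | Keyboard | 1446.61
7  | Phone    | 1034.4 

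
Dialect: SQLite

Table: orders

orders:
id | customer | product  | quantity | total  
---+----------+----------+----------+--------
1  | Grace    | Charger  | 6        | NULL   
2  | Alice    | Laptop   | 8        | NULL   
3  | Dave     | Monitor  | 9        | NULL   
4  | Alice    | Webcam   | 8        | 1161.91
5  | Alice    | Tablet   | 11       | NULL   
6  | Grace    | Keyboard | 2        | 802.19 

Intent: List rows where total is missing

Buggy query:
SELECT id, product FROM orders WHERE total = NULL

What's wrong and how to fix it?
Bug: Comparing to NULL with '=' never matches; NULL = NULL is unknown, not true

Fix: Replace '= NULL' with 'IS NULL'

Corrected query:
SELECT id, product FROM orders WHERE total IS NULL

Result:
id | product
---+--------
1  | Charger
2  | Laptop 
3  | Monitor
5  | Tablet 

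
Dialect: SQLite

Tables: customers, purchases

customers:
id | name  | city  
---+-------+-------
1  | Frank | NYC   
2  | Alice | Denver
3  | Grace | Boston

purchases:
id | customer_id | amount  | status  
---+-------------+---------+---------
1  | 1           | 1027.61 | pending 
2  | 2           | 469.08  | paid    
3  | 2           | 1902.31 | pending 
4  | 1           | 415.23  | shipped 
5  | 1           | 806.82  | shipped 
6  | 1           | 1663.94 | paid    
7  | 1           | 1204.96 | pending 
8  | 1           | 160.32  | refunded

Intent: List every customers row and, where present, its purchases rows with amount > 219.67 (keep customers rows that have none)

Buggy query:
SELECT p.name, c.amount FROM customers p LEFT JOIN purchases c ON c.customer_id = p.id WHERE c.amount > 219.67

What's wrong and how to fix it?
Bug: Filtering c.amount in WHERE discards the NULL rows produced by LEFT JOIN, turning it into an inner join

Fix: Put 'c.amount > 219.67' in the JOIN's ON clause instead of WHERE

Corrected query:
SELECT p.name, c.amount FROM customers p LEFT JOIN purchases c ON c.customer_id = p.id AND c.amount > 219.67

Result:
name  | amount 
------+--------
Frank | 415.23 
Frank | 806.82 
Frank | 1027.61
Frank | 1204.96
Frank | 1663.94
Alice | 469.08 
Alice | 1902.31
Grace | NULL   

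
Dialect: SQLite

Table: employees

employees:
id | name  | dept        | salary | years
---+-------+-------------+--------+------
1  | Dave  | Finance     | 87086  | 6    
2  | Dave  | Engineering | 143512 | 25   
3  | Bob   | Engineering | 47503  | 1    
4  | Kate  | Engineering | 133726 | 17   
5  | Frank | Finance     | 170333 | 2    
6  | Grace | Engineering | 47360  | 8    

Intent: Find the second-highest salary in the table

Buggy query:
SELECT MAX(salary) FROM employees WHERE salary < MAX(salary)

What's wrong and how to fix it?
Bug: The inner MAX is an aggregate inside WHERE, which is not allowed

Fix: Put the inner MAX in a scalar subquery

Corrected query:
SELECT MAX(salary) FROM employees WHERE salary < (SELECT MAX(salary) FROM employees)

Result:
MAX(salary)
-----------
143512     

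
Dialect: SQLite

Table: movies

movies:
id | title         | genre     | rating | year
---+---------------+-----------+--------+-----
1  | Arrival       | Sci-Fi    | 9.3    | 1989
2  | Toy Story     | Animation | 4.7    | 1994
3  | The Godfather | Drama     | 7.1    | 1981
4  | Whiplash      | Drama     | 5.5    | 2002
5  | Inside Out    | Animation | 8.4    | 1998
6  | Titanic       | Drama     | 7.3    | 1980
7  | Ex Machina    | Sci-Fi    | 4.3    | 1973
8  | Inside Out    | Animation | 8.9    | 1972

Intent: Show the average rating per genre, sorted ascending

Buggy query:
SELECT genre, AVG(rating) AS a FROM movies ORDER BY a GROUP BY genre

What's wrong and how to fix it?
Bug: ORDER BY appears before GROUP BY; SQL clause order requires GROUP BY first

Fix: Move ORDER BY to the end, after GROUP BY

Corrected query:
SELECT genre, AVG(rating) AS a FROM movies GROUP BY genre ORDER BY a

Result:
genre     | a       
----------+---------
Drama     | 6.633333
Sci-Fi    | 6.8     
Animation | 7.333333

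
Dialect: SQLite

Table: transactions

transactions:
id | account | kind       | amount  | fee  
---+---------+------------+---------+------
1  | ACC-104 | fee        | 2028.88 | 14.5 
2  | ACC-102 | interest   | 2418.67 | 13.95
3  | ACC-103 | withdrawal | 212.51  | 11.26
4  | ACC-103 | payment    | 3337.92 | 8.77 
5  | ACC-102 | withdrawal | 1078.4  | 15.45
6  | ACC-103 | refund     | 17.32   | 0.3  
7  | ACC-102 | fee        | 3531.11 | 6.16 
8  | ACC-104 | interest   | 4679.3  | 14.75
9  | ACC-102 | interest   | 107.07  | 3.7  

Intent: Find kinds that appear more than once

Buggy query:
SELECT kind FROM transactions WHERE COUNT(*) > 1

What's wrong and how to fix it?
Bug: COUNT(*) is an aggregate and cannot be used in WHERE

Fix: GROUP BY kind, then filter groups with HAVING COUNT(*) > 1

Corrected query:
SELECT kind FROM transactions GROUP BY kind HAVING COUNT(*) > 1

Result:
kind      
----------
fee       
interest  
withdrawal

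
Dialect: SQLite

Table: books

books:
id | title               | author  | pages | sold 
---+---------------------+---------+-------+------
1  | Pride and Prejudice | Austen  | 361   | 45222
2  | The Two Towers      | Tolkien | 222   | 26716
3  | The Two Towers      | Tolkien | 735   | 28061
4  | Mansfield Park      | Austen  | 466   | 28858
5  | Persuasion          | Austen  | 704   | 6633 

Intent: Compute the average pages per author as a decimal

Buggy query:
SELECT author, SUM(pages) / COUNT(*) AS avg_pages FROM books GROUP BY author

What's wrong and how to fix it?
Bug: Both operands are integers, so '/' performs integer division and truncates

Fix: Multiply by 1.0 (or CAST to REAL) to force floating-point division

Corrected query:
SELECT author, SUM(pages) * 1.0 / COUNT(*) AS avg_pages FROM books GROUP BY author

Result:
author  | avg_pages 
--------+-----------
Austen  | 510.333333
Tolkien | 478.5     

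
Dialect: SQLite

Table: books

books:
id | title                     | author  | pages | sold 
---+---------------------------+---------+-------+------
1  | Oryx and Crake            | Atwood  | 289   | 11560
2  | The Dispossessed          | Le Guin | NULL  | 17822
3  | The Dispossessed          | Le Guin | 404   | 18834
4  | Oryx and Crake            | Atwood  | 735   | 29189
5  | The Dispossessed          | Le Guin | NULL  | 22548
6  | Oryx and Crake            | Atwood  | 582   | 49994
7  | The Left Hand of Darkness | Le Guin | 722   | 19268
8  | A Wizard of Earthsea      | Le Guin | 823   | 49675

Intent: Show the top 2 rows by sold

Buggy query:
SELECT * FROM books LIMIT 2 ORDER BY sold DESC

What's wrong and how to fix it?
Bug: ORDER BY cannot follow LIMIT; LIMIT is the final clause

Fix: Sort with ORDER BY, then apply LIMIT

Corrected query:
SELECT * FROM books ORDER BY sold DESC LIMIT 2

Result:
id | title                | author  | pages | sold 
---+----------------------+---------+-------+------
6  | Oryx and Crake       | Atwood  | 582   | 49994
8  | A Wizard of Earthsea | Le Guin | 823   | 49675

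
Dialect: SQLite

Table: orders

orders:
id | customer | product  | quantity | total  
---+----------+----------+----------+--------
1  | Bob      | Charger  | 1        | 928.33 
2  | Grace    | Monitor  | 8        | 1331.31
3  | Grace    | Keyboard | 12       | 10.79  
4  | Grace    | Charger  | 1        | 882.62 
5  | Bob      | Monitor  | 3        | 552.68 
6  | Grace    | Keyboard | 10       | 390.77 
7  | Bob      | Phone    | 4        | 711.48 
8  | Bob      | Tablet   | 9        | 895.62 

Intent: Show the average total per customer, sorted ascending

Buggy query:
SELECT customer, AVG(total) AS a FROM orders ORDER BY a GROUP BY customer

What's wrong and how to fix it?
Bug: ORDER BY appears before GROUP BY; SQL clause order requires GROUP BY first

Fix: Move ORDER BY to the end, after GROUP BY

Corrected query:
SELECT customer, AVG(total) AS a FROM orders GROUP BY customer ORDER BY a

Result:
customer | a       
---------+---------
Grace    | 653.8725
Bob      | 772.0275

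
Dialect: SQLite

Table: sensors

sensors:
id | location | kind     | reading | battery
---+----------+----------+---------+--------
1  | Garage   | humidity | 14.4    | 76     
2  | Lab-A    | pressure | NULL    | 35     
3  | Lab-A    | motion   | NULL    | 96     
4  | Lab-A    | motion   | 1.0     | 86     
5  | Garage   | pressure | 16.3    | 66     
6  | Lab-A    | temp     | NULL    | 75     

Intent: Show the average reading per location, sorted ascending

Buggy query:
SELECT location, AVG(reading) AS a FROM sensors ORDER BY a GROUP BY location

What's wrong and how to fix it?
Bug: ORDER BY appears before GROUP BY; SQL clause order requires GROUP BY first

Fix: Move ORDER BY to the end, after GROUP BY

Corrected query:
SELECT location, AVG(reading) AS a FROM sensors GROUP BY location ORDER BY a

Result:
location | a    
---------+------
Lab-A    | 1    
Garage   | 15.35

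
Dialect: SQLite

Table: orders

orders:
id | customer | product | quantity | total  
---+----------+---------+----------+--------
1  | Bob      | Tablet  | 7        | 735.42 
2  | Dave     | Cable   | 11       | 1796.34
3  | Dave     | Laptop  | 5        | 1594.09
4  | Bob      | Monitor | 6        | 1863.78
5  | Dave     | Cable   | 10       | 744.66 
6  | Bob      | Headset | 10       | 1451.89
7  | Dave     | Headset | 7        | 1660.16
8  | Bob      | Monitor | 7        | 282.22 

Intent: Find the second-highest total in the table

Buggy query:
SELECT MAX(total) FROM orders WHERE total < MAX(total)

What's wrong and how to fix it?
Bug: The inner MAX is an aggregate inside WHERE, which is not allowed

Fix: Put the inner MAX in a scalar subquery

Corrected query:
SELECT MAX(total) FROM orders WHERE total < (SELECT MAX(total) FROM orders)

Result:
MAX(total)
----------
1796.34   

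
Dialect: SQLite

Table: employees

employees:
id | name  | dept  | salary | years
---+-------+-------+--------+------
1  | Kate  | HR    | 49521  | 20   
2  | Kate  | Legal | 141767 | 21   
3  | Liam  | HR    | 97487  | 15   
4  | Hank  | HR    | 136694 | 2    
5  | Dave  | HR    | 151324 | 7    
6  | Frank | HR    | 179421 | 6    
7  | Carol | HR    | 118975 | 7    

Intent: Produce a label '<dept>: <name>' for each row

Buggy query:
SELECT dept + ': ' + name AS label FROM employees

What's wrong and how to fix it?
Bug: SQLite uses || for string concatenation; + coerces text to numbers (yielding 0)

Fix: Replace + with || to concatenate text

Corrected query:
SELECT dept || ': ' || name AS label FROM employees

Result:
label      
-----------
HR: Kate   
Legal: Kate
HR: Liam   
HR: Hank   
HR: Dave   
HR: Frank  
HR: Carol  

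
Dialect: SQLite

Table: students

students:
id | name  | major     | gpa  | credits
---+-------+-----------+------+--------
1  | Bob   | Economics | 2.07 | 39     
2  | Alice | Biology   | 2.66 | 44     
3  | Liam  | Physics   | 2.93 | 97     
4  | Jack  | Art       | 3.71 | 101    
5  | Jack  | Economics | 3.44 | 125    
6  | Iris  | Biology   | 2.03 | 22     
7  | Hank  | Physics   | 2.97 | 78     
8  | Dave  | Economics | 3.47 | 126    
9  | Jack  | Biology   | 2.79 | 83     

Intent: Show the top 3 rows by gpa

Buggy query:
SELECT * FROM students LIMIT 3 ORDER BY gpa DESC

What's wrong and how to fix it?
Bug: ORDER BY cannot follow LIMIT; LIMIT is the final clause

Fix: Sort with ORDER BY, then apply LIMIT

Corrected query:
SELECT * FROM students ORDER BY gpa DESC LIMIT 3

Result:
id | name | major     | gpa  | credits
---+------+-----------+------+--------
4  | Jack | Art       | 3.71 | 101    
8  | Dave | Economics | 3.47 | 126    
5  | Jack | Economics | 3.44 | 125    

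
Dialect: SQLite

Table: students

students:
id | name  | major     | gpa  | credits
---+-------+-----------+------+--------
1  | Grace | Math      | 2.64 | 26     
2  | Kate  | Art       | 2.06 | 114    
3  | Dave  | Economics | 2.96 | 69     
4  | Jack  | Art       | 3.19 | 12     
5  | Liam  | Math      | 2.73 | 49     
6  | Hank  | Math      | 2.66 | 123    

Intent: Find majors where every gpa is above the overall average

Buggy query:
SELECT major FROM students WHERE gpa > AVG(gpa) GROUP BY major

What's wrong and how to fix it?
Bug: AVG() is an aggregate; it can't sit directly in WHERE

Fix: Compute the overall average in a scalar subquery and compare each group's MIN against it in HAVING

Corrected query:
SELECT major FROM students GROUP BY major HAVING MIN(gpa) > (SELECT AVG(gpa) FROM students)

Result:
major    
---------
Economics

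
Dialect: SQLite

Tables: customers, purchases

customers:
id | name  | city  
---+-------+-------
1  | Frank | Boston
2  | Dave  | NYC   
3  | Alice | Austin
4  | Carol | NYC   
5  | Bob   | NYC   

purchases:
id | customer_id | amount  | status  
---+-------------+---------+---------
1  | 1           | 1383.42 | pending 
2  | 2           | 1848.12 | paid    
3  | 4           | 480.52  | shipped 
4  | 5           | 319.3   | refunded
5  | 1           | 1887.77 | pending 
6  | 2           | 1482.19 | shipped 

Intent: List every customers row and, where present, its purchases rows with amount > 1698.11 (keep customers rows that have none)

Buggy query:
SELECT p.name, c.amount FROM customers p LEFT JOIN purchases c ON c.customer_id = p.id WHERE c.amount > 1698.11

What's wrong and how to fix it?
Bug: A WHERE condition on the right-hand table after LEFT JOIN drops unmatched parents

Fix: Move the right-table condition into the ON clause so unmatched parents are kept

Corrected query:
SELECT p.name, c.amount FROM customers p LEFT JOIN purchases c ON c.customer_id = p.id AND c.amount > 1698.11

Result:
name  | amount 
------+--------
Frank | 1887.77
Dave  | 1848.12
Alice | NULL   
Carol | NULL   
Bob   | NULL   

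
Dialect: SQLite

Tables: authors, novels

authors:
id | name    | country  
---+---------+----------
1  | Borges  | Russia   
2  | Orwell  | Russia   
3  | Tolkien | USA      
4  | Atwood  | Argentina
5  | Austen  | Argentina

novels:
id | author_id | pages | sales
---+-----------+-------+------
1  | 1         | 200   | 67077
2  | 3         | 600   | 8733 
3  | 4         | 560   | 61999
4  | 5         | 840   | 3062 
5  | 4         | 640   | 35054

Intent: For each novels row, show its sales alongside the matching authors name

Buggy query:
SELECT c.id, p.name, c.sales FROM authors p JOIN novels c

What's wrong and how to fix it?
Bug: Missing join condition: each novels row is matched to all authors rows instead of just its own

Fix: Specify the join condition linking the foreign key to the parent id

Corrected query:
SELECT c.id, p.name, c.sales FROM authors p JOIN novels c ON c.author_id = p.id

Result:
id | name    | sales
---+---------+------
1  | Borges  | 67077
2  | Tolkien | 8733 
3  | Atwood  | 61999
4  | Austen  | 3062 
5  | Atwood  | 35054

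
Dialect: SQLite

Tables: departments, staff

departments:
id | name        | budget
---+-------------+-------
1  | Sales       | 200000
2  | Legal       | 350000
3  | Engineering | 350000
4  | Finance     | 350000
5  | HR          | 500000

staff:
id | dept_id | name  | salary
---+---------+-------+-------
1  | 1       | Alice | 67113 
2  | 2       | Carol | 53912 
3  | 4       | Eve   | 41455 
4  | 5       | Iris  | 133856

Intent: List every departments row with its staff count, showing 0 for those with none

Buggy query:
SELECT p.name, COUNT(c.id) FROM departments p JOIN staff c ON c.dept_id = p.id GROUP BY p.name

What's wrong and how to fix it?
Bug: INNER JOIN drops departments rows that have no matching staff rows

Fix: Use LEFT JOIN so parents without children still appear (COUNT(c.id) gives 0)

Corrected query:
SELECT p.name, COUNT(c.id) FROM departments p LEFT JOIN staff c ON c.dept_id = p.id GROUP BY p.name

Result:
name        | COUNT(c.id)
------------+------------
Engineering | 0          
Finance     | 1          
HR          | 1          
Legal       | 1          
Sales       | 1          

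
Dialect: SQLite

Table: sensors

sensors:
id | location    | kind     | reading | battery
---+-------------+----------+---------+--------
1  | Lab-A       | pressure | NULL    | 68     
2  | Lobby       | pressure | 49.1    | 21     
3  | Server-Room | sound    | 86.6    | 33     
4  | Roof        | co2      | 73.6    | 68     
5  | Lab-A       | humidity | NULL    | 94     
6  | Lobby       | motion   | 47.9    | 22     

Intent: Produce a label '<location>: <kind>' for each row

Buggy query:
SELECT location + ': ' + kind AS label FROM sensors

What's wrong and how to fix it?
Bug: SQLite uses || for string concatenation; + coerces text to numbers (yielding 0)

Fix: Replace + with || to concatenate text

Corrected query:
SELECT location || ': ' || kind AS label FROM sensors

Result:
label             
------------------
Lab-A: pressure   
Lobby: pressure   
Server-Room: sound
Roof: co2         
Lab-A: humidity   
Lobby: motion     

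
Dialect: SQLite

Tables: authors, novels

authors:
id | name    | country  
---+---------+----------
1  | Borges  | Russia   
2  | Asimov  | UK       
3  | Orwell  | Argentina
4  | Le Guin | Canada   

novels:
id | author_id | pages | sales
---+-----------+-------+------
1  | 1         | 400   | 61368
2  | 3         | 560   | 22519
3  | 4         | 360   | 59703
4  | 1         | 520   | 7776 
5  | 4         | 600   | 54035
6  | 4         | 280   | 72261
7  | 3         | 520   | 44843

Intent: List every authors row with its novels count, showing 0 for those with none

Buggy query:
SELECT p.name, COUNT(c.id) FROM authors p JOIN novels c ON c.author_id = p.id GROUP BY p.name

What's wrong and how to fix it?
Bug: INNER JOIN drops authors rows that have no matching novels rows

Fix: Use LEFT JOIN so parents without children still appear (COUNT(c.id) gives 0)

Corrected query:
SELECT p.name, COUNT(c.id) FROM authors p LEFT JOIN novels c ON c.author_id = p.id GROUP BY p.name

Result:
name    | COUNT(c.id)
--------+------------
Asimov  | 0          
Borges  | 2          
Le Guin | 3          
Orwell  | 2          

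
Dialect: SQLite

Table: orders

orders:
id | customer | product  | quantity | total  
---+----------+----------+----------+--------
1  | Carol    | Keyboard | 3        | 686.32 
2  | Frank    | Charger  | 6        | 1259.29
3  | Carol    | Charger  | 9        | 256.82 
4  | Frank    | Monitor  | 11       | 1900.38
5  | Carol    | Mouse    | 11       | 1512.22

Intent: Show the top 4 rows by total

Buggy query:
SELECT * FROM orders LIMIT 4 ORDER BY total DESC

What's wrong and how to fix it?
Bug: LIMIT must come after ORDER BY

Fix: Sort with ORDER BY, then apply LIMIT

Corrected query:
SELECT * FROM orders ORDER BY total DESC LIMIT 4

Result:
id | customer | product  | quantity | total  
---+----------+----------+----------+--------
4  | Frank    | Monitor  | 11       | 1900.38
5  | Carol    | Mouse    | 11       | 1512.22
2  | Frank    | Charger  | 6        | 1259.29
1  | Carol    | Keyboard | 3        | 686.32 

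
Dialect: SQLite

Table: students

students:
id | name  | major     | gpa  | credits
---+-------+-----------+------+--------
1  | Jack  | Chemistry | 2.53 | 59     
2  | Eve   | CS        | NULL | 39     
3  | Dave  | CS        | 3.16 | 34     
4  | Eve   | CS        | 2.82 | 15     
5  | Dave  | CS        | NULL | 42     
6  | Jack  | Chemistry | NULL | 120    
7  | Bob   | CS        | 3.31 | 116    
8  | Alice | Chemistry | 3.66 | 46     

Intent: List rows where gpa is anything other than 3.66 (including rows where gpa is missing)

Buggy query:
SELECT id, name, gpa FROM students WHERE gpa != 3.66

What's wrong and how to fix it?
Bug: Inequality against NULL is unknown, not true; rows with NULL are dropped

Fix: Handle NULL separately with IS NULL alongside the inequality

Corrected query:
SELECT id, name, gpa FROM students WHERE gpa != 3.66 OR gpa IS NULL

Result:
id | name | gpa 
---+------+-----
1  | Jack | 2.53
2  | Eve  | NULL
3  | Dave | 3.16
4  | Eve  | 2.82
5  | Dave | NULL
6  | Jack | NULL
7  | Bob  | 3.31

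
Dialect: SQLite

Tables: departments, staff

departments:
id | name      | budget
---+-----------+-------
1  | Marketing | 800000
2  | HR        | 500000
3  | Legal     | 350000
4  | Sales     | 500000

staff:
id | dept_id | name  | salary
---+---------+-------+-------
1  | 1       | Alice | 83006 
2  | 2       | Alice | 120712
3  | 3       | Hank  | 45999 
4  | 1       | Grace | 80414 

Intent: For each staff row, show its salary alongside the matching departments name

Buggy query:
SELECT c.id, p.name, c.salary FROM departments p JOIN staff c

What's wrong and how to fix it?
Bug: Missing join condition: each staff row is matched to all departments rows instead of just its own

Fix: Specify the join condition linking the foreign key to the parent id

Corrected query:
SELECT c.id, p.name, c.salary FROM departments p JOIN staff c ON c.dept_id = p.id

Result:
id | name      | salary
---+-----------+-------
1  | Marketing | 83006 
2  | HR        | 120712
3  | Legal     | 45999 
4  | Marketing | 80414 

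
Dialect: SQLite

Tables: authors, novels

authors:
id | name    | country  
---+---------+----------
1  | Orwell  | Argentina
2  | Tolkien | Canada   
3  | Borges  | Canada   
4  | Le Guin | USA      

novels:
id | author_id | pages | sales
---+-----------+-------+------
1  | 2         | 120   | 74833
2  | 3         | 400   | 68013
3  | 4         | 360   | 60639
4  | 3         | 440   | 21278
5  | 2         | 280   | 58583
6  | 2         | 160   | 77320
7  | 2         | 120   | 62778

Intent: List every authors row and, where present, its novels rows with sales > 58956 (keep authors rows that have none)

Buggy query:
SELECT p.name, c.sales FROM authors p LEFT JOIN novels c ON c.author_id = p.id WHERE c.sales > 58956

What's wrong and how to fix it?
Bug: Filtering c.sales in WHERE discards the NULL rows produced by LEFT JOIN, turning it into an inner join

Fix: Move the right-table condition into the ON clause so unmatched parents are kept

Corrected query:
SELECT p.name, c.sales FROM authors p LEFT JOIN novels c ON c.author_id = p.id AND c.sales > 58956

Result:
name    | sales
--------+------
Orwell  | NULL 
Tolkien | 62778
Tolkien | 74833
Tolkien | 77320
Borges  | 68013
Le Guin | 60639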